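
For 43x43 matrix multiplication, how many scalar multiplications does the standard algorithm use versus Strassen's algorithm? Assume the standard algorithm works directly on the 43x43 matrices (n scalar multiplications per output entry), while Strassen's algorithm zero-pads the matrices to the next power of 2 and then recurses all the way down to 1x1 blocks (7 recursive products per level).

Matrix multiplication for 43x43 matrices:

Strassen's algorithm requires power-of-2 dimensions. Pad 43x43 to 64x64 (next power of 2).

Standard algorithm: 43^3 = 79507 multiplications
Strassen's algorithm: 7^(log2(64)) = 7^6 = 117649 multiplications
Difference: 79507 - 117649 = -38142 (Strassen uses MORE here due to padding overhead — for small or just-over-power-of-2 n, padding can outweigh the per-level savings)

Standard: 79507 multiplications (43^3). Strassen: 117649 multiplications (7^6, after padding to 64x64). Strassen reduces 8 recursive multiplications to 7 at each level.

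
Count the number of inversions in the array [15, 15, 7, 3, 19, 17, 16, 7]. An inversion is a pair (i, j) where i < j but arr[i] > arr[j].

Finding inversions in [15, 15, 7, 3, 19, 17, 16, 7]:

(0, 2): arr[0]=15 > arr[2]=7
(0, 3): arr[0]=15 > arr[3]=3
(0, 7): arr[0]=15 > arr[7]=7
(1, 2): arr[1]=15 > arr[2]=7
(1, 3): arr[1]=15 > arr[3]=3
(1, 7): arr[1]=15 > arr[7]=7
(2, 3): arr[2]=7 > arr[3]=3
(4, 5): arr[4]=19 > arr[5]=17
(4, 6): arr[4]=19 > arr[6]=16
(4, 7): arr[4]=19 > arr[7]=7
(5, 6): arr[5]=17 > arr[6]=16
(5, 7): arr[5]=17 > arr[7]=7
(6, 7): arr[6]=16 > arr[7]=7

Total inversions: 13

The array has 13 inversion(s): (0,2), (0,3), (0,7), (1,2), (1,3), (1,7), (2,3), (4,5), (4,6), (4,7), (5,6), (5,7), (6,7). Each pair (i,j) satisfies i < j and arr[i] > arr[j].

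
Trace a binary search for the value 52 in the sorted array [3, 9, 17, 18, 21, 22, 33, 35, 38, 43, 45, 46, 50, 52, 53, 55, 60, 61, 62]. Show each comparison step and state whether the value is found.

Binary search for 52 in [3, 9, 17, 18, 21, 22, 33, 35, 38, 43, 45, 46, 50, 52, 53, 55, 60, 61, 62]:

lo=0, hi=18, mid=9, arr[mid]=43 -> 43 < 52, search right half
lo=10, hi=18, mid=14, arr[mid]=53 -> 53 > 52, search left half
lo=10, hi=13, mid=11, arr[mid]=46 -> 46 < 52, search right half
lo=12, hi=13, mid=12, arr[mid]=50 -> 50 < 52, search right half
lo=13, hi=13, mid=13, arr[mid]=52 -> Found target at index 13!

Binary search finds 52 at index 13 after 5 comparisons. The search repeatedly halves the search space by comparing with the middle element.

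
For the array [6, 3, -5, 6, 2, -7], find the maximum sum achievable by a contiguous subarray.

Using Kadane's algorithm on [6, 3, -5, 6, 2, -7]:

Scanning through the array:
Position 1 (value 3): max_ending_here = 9, max_so_far = 9
Position 2 (value -5): max_ending_here = 4, max_so_far = 9
Position 3 (value 6): max_ending_here = 10, max_so_far = 10
Position 4 (value 2): max_ending_here = 12, max_so_far = 12
Position 5 (value -7): max_ending_here = 5, max_so_far = 12

Maximum subarray: [6, 3, -5, 6, 2]
Maximum sum: 12

The maximum subarray is [6, 3, -5, 6, 2] with sum 12. This subarray runs from index 0 to index 4.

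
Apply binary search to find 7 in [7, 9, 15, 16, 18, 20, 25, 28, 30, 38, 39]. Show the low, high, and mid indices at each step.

Binary search for 7 in [7, 9, 15, 16, 18, 20, 25, 28, 30, 38, 39]:

lo=0, hi=10, mid=5, arr[mid]=20 -> 20 > 7, search left half
lo=0, hi=4, mid=2, arr[mid]=15 -> 15 > 7, search left half
lo=0, hi=1, mid=0, arr[mid]=7 -> Found target at index 0!

Binary search finds 7 at index 0 after 3 comparisons. The search repeatedly halves the search space by comparing with the middle element.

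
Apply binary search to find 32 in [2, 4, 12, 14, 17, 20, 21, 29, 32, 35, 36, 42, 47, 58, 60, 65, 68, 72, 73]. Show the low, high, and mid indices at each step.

Binary search for 32 in [2, 4, 12, 14, 17, 20, 21, 29, 32, 35, 36, 42, 47, 58, 60, 65, 68, 72, 73]:

lo=0, hi=18, mid=9, arr[mid]=35 -> 35 > 32, search left half
lo=0, hi=8, mid=4, arr[mid]=17 -> 17 < 32, search right half
lo=5, hi=8, mid=6, arr[mid]=21 -> 21 < 32, search right half
lo=7, hi=8, mid=7, arr[mid]=29 -> 29 < 32, search right half
lo=8, hi=8, mid=8, arr[mid]=32 -> Found target at index 8!

Binary search finds 32 at index 8 after 5 comparisons. The search repeatedly halves the search space by comparing with the middle element.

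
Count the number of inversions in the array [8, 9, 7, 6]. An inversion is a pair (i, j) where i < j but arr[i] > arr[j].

Finding inversions in [8, 9, 7, 6]:

(0, 2): arr[0]=8 > arr[2]=7
(0, 3): arr[0]=8 > arr[3]=6
(1, 2): arr[1]=9 > arr[2]=7
(1, 3): arr[1]=9 > arr[3]=6
(2, 3): arr[2]=7 > arr[3]=6

Total inversions: 5

The array has 5 inversion(s): (0,2), (0,3), (1,2), (1,3), (2,3). Each pair (i,j) satisfies i < j and arr[i] > arr[j].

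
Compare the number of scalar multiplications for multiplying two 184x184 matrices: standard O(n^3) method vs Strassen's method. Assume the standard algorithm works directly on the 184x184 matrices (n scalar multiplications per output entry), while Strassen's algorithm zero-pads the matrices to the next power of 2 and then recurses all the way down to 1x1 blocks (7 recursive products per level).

Matrix multiplication for 184x184 matrices:

Strassen's algorithm requires power-of-2 dimensions. Pad 184x184 to 256x256 (next power of 2).

Standard algorithm: 184^3 = 6229504 multiplications
Strassen's algorithm: 7^(log2(256)) = 7^8 = 5764801 multiplications
Savings: 6229504 - 5764801 = 464703 multiplications

Standard: 6229504 multiplications (184^3). Strassen: 5764801 multiplications (7^8, after padding to 256x256). Strassen reduces 8 recursive multiplications to 7 at each level.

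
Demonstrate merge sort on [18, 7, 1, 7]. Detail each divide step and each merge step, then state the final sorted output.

Merge sort trace:

Split: [18, 7, 1, 7] -> [18, 7] and [1, 7]
  Split: [18, 7] -> [18] and [7]
  Merge: [18] + [7] -> [7, 18]
  Split: [1, 7] -> [1] and [7]
  Merge: [1] + [7] -> [1, 7]
Merge: [7, 18] + [1, 7] -> [1, 7, 7, 18]

Final sorted array: [1, 7, 7, 18]

The merge sort proceeds by recursively splitting the array and merging sorted halves.
After all merges, the sorted array is [1, 7, 7, 18].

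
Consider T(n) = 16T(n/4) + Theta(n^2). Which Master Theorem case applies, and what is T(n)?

Master Theorem for T(n) = 16T(n/4) + O(n^2):

a = 16, b = 4, c = 2
log_b(a) = log_4(16) = 2.0000

Case 2: c = 2 = log_4(16) = 2.0000
T(n) = O(n^2 log n) = O(n^2 log n)

For T(n) = 16T(n/4) + O(n^2): log_4(16) = 2.0000. This is Case 2 of the Master Theorem (c = log_b(a), equal work at all levels), giving O(n^2 log n).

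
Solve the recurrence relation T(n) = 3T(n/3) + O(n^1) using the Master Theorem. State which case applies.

Master Theorem for T(n) = 3T(n/3) + O(n^1):

a = 3, b = 3, c = 1
log_b(a) = log_3(3) = 1.0000

Case 2: c = 1 = log_3(3) = 1.0000
T(n) = O(n^1 log n) = O(n log n)

For T(n) = 3T(n/3) + O(n^1): log_3(3) = 1.0000. This is Case 2 of the Master Theorem (c = log_b(a), equal work at all levels), giving O(n log n).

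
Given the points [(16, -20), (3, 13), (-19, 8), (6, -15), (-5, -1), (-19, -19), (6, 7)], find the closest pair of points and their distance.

Computing all pairwise distances among 7 points:

d((16, -20), (3, 13)) = 35.4683
d((16, -20), (-19, 8)) = 44.8219
d((16, -20), (6, -15)) = 11.1803
d((16, -20), (-5, -1)) = 28.3196
d((16, -20), (-19, -19)) = 35.0143
d((16, -20), (6, 7)) = 28.7924
d((3, 13), (-19, 8)) = 22.561
d((3, 13), (6, -15)) = 28.1603
d((3, 13), (-5, -1)) = 16.1245
d((3, 13), (-19, -19)) = 38.833
d((3, 13), (6, 7)) = 6.7082 <-- minimum
d((-19, 8), (6, -15)) = 33.9706
d((-19, 8), (-5, -1)) = 16.6433
d((-19, 8), (-19, -19)) = 27.0
d((-19, 8), (6, 7)) = 25.02
d((6, -15), (-5, -1)) = 17.8045
d((6, -15), (-19, -19)) = 25.318
d((6, -15), (6, 7)) = 22.0
d((-5, -1), (-19, -19)) = 22.8035
d((-5, -1), (6, 7)) = 13.6015
d((-19, -19), (6, 7)) = 36.0694

Closest pair: (3, 13) and (6, 7) with distance 6.7082

The closest pair is (3, 13) and (6, 7) with Euclidean distance 6.7082. For 7 points, brute-force pairwise comparison is shown above. For large n, the divide-and-conquer algorithm (sort by x, recurse on halves, check the dividing strip) achieves O(n log n).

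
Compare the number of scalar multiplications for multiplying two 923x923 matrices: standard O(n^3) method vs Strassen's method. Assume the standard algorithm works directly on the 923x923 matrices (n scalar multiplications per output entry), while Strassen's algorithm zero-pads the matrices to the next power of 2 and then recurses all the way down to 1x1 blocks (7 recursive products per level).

Matrix multiplication for 923x923 matrices:

Strassen's algorithm requires power-of-2 dimensions. Pad 923x923 to 1024x1024 (next power of 2).

Standard algorithm: 923^3 = 786330467 multiplications
Strassen's algorithm: 7^(log2(1024)) = 7^10 = 282475249 multiplications
Savings: 786330467 - 282475249 = 503855218 multiplications

Standard: 786330467 multiplications (923^3). Strassen: 282475249 multiplications (7^10, after padding to 1024x1024). Strassen reduces 8 recursive multiplications to 7 at each level.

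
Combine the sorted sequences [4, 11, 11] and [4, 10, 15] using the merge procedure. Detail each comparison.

Merging process:

Compare 4 vs 4: take 4 from left. Merged: [4]
Compare 11 vs 4: take 4 from right. Merged: [4, 4]
Compare 11 vs 10: take 10 from right. Merged: [4, 4, 10]
Compare 11 vs 15: take 11 from left. Merged: [4, 4, 10, 11]
Compare 11 vs 15: take 11 from left. Merged: [4, 4, 10, 11, 11]
Append remaining from right: [15]. Merged: [4, 4, 10, 11, 11, 15]

Final merged array: [4, 4, 10, 11, 11, 15]
Total comparisons: 5

The merged array is [4, 4, 10, 11, 11, 15], requiring 5 comparisons. The merge step runs in O(n) time where n is the total number of elements.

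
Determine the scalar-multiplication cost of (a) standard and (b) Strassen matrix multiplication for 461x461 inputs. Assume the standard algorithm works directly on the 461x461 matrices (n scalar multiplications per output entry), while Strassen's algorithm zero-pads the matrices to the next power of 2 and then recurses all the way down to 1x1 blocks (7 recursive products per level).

Matrix multiplication for 461x461 matrices:

Strassen's algorithm requires power-of-2 dimensions. Pad 461x461 to 512x512 (next power of 2).

Standard algorithm: 461^3 = 97972181 multiplications
Strassen's algorithm: 7^(log2(512)) = 7^9 = 40353607 multiplications
Savings: 97972181 - 40353607 = 57618574 multiplications

Standard: 97972181 multiplications (461^3). Strassen: 40353607 multiplications (7^9, after padding to 512x512). Strassen reduces 8 recursive multiplications to 7 at each level.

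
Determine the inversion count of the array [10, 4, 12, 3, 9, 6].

Finding inversions in [10, 4, 12, 3, 9, 6]:

(0, 1): arr[0]=10 > arr[1]=4
(0, 3): arr[0]=10 > arr[3]=3
(0, 4): arr[0]=10 > arr[4]=9
(0, 5): arr[0]=10 > arr[5]=6
(1, 3): arr[1]=4 > arr[3]=3
(2, 3): arr[2]=12 > arr[3]=3
(2, 4): arr[2]=12 > arr[4]=9
(2, 5): arr[2]=12 > arr[5]=6
(4, 5): arr[4]=9 > arr[5]=6

Total inversions: 9

The array has 9 inversion(s): (0,1), (0,3), (0,4), (0,5), (1,3), (2,3), (2,4), (2,5), (4,5). Each pair (i,j) satisfies i < j and arr[i] > arr[j].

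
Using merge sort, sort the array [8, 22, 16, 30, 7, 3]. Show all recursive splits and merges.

Merge sort trace:

Split: [8, 22, 16, 30, 7, 3] -> [8, 22, 16] and [30, 7, 3]
  Split: [8, 22, 16] -> [8] and [22, 16]
    Split: [22, 16] -> [22] and [16]
    Merge: [22] + [16] -> [16, 22]
  Merge: [8] + [16, 22] -> [8, 16, 22]
  Split: [30, 7, 3] -> [30] and [7, 3]
    Split: [7, 3] -> [7] and [3]
    Merge: [7] + [3] -> [3, 7]
  Merge: [30] + [3, 7] -> [3, 7, 30]
Merge: [8, 16, 22] + [3, 7, 30] -> [3, 7, 8, 16, 22, 30]

Final sorted array: [3, 7, 8, 16, 22, 30]

The merge sort proceeds by recursively splitting the array and merging sorted halves.
After all merges, the sorted array is [3, 7, 8, 16, 22, 30].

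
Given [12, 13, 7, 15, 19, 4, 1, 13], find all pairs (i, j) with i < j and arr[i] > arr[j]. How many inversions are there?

Finding inversions in [12, 13, 7, 15, 19, 4, 1, 13]:

(0, 2): arr[0]=12 > arr[2]=7
(0, 5): arr[0]=12 > arr[5]=4
(0, 6): arr[0]=12 > arr[6]=1
(1, 2): arr[1]=13 > arr[2]=7
(1, 5): arr[1]=13 > arr[5]=4
(1, 6): arr[1]=13 > arr[6]=1
(2, 5): arr[2]=7 > arr[5]=4
(2, 6): arr[2]=7 > arr[6]=1
(3, 5): arr[3]=15 > arr[5]=4
(3, 6): arr[3]=15 > arr[6]=1
(3, 7): arr[3]=15 > arr[7]=13
(4, 5): arr[4]=19 > arr[5]=4
(4, 6): arr[4]=19 > arr[6]=1
(4, 7): arr[4]=19 > arr[7]=13
(5, 6): arr[5]=4 > arr[6]=1

Total inversions: 15

The array has 15 inversion(s): (0,2), (0,5), (0,6), (1,2), (1,5), (1,6), (2,5), (2,6), (3,5), (3,6), (3,7), (4,5), (4,6), (4,7), (5,6). Each pair (i,j) satisfies i < j and arr[i] > arr[j].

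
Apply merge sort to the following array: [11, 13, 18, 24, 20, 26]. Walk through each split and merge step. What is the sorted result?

Merge sort trace:

Split: [11, 13, 18, 24, 20, 26] -> [11, 13, 18] and [24, 20, 26]
  Split: [11, 13, 18] -> [11] and [13, 18]
    Split: [13, 18] -> [13] and [18]
    Merge: [13] + [18] -> [13, 18]
  Merge: [11] + [13, 18] -> [11, 13, 18]
  Split: [24, 20, 26] -> [24] and [20, 26]
    Split: [20, 26] -> [20] and [26]
    Merge: [20] + [26] -> [20, 26]
  Merge: [24] + [20, 26] -> [20, 24, 26]
Merge: [11, 13, 18] + [20, 24, 26] -> [11, 13, 18, 20, 24, 26]

Final sorted array: [11, 13, 18, 20, 24, 26]

The merge sort proceeds by recursively splitting the array and merging sorted halves.
After all merges, the sorted array is [11, 13, 18, 20, 24, 26].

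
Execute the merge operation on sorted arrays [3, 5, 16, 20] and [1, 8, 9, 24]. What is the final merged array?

Merging process:

Compare 3 vs 1: take 1 from right. Merged: [1]
Compare 3 vs 8: take 3 from left. Merged: [1, 3]
Compare 5 vs 8: take 5 from left. Merged: [1, 3, 5]
Compare 16 vs 8: take 8 from right. Merged: [1, 3, 5, 8]
Compare 16 vs 9: take 9 from right. Merged: [1, 3, 5, 8, 9]
Compare 16 vs 24: take 16 from left. Merged: [1, 3, 5, 8, 9, 16]
Compare 20 vs 24: take 20 from left. Merged: [1, 3, 5, 8, 9, 16, 20]
Append remaining from right: [24]. Merged: [1, 3, 5, 8, 9, 16, 20, 24]

Final merged array: [1, 3, 5, 8, 9, 16, 20, 24]
Total comparisons: 7

The merged array is [1, 3, 5, 8, 9, 16, 20, 24], requiring 7 comparisons. The merge step runs in O(n) time where n is the total number of elements.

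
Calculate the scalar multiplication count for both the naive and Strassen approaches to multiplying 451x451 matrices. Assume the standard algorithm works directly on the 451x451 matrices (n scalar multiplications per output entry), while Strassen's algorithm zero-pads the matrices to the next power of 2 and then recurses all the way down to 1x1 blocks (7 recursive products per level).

Matrix multiplication for 451x451 matrices:

Strassen's algorithm requires power-of-2 dimensions. Pad 451x451 to 512x512 (next power of 2).

Standard algorithm: 451^3 = 91733851 multiplications
Strassen's algorithm: 7^(log2(512)) = 7^9 = 40353607 multiplications
Savings: 91733851 - 40353607 = 51380244 multiplications

Standard: 91733851 multiplications (451^3). Strassen: 40353607 multiplications (7^9, after padding to 512x512). Strassen reduces 8 recursive multiplications to 7 at each level.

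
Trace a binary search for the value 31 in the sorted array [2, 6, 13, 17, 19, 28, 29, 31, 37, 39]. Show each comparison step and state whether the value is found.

Binary search for 31 in [2, 6, 13, 17, 19, 28, 29, 31, 37, 39]:

lo=0, hi=9, mid=4, arr[mid]=19 -> 19 < 31, search right half
lo=5, hi=9, mid=7, arr[mid]=31 -> Found target at index 7!

Binary search finds 31 at index 7 after 2 comparisons. The search repeatedly halves the search space by comparing with the middle element.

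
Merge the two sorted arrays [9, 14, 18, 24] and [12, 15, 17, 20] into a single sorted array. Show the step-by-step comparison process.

Merging process:

Compare 9 vs 12: take 9 from left. Merged: [9]
Compare 14 vs 12: take 12 from right. Merged: [9, 12]
Compare 14 vs 15: take 14 from left. Merged: [9, 12, 14]
Compare 18 vs 15: take 15 from right. Merged: [9, 12, 14, 15]
Compare 18 vs 17: take 17 from right. Merged: [9, 12, 14, 15, 17]
Compare 18 vs 20: take 18 from left. Merged: [9, 12, 14, 15, 17, 18]
Compare 24 vs 20: take 20 from right. Merged: [9, 12, 14, 15, 17, 18, 20]
Append remaining from left: [24]. Merged: [9, 12, 14, 15, 17, 18, 20, 24]

Final merged array: [9, 12, 14, 15, 17, 18, 20, 24]
Total comparisons: 7

The merged array is [9, 12, 14, 15, 17, 18, 20, 24], requiring 7 comparisons. The merge step runs in O(n) time where n is the total number of elements.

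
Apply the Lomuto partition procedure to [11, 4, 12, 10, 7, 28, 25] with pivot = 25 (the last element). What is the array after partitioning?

Lomuto partition with pivot = 25:

Initial array: [11, 4, 12, 10, 7, 28, 25]

arr[0]=11 <= 25: swap with position 0, array becomes [11, 4, 12, 10, 7, 28, 25]
arr[1]=4 <= 25: swap with position 1, array becomes [11, 4, 12, 10, 7, 28, 25]
arr[2]=12 <= 25: swap with position 2, array becomes [11, 4, 12, 10, 7, 28, 25]
arr[3]=10 <= 25: swap with position 3, array becomes [11, 4, 12, 10, 7, 28, 25]
arr[4]=7 <= 25: swap with position 4, array becomes [11, 4, 12, 10, 7, 28, 25]
arr[5]=28 > 25: no swap

Place pivot at position 5: [11, 4, 12, 10, 7, 25, 28]
Pivot position: 5

After partitioning with pivot 25, the array becomes [11, 4, 12, 10, 7, 25, 28]. The pivot is placed at index 5. All elements to the left of the pivot are <= 25, and all elements to the right are > 25.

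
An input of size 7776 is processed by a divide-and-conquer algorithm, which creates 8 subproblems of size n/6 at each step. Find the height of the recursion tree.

For divide and conquer with division factor 6:

Problem sizes at each level:
Level 0: 7776
Level 1: 1296
Level 2: 216
Level 3: 36
Level 4: 6
Level 5: 1

The root is level 0 and the size-1 base case is level 5 (the tree spans levels 0 through 5, i.e. 6 levels counting the root), so the depth is the number of divisions: log_6(7776) = 5

The recursion tree depth is log_6(7776) = 5. At each level, the problem size is divided by 6, so it takes 5 divisions to reduce to a base case of size 1. The algorithm makes 8 recursive calls at each level.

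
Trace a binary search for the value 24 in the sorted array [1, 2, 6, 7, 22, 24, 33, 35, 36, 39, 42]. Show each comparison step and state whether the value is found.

Binary search for 24 in [1, 2, 6, 7, 22, 24, 33, 35, 36, 39, 42]:

lo=0, hi=10, mid=5, arr[mid]=24 -> Found target at index 5!

Binary search finds 24 at index 5 after 1 comparisons. The search repeatedly halves the search space by comparing with the middle element.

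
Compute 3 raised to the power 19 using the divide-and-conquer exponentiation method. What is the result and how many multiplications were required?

Computing 3^19 by squaring (build up from 3^1; each line after the first costs one multiplication):

3^1 = 3
3^2 = (3^1)^2 = 3^2 = 9
3^4 = (3^2)^2 = 9^2 = 81
3^8 = (3^4)^2 = 81^2 = 6561
3^9 = 3 * 3^8 = 3 * 6561 = 19683
3^18 = (3^9)^2 = 19683^2 = 387420489
3^19 = 3 * 3^18 = 3 * 387420489 = 1162261467

Result: 1162261467
Multiplications needed: 6 (6 lines after 3^1)

3^19 = 1162261467. Using exponentiation by squaring, this requires 6 multiplications. The key idea: if the exponent is even, square the half-power; if odd, multiply by the base once.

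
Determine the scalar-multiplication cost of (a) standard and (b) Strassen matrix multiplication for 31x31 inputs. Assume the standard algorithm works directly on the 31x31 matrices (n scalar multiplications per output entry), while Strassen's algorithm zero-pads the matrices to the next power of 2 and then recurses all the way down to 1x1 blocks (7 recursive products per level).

Matrix multiplication for 31x31 matrices:

Strassen's algorithm requires power-of-2 dimensions. Pad 31x31 to 32x32 (next power of 2).

Standard algorithm: 31^3 = 29791 multiplications
Strassen's algorithm: 7^(log2(32)) = 7^5 = 16807 multiplications
Savings: 29791 - 16807 = 12984 multiplications

Standard: 29791 multiplications (31^3). Strassen: 16807 multiplications (7^5, after padding to 32x32). Strassen reduces 8 recursive multiplications to 7 at each level.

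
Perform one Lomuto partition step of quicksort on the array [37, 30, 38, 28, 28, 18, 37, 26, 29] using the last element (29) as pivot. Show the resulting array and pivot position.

Lomuto partition with pivot = 29:

Initial array: [37, 30, 38, 28, 28, 18, 37, 26, 29]

arr[0]=37 > 29: no swap
arr[1]=30 > 29: no swap
arr[2]=38 > 29: no swap
arr[3]=28 <= 29: swap with position 0, array becomes [28, 30, 38, 37, 28, 18, 37, 26, 29]
arr[4]=28 <= 29: swap with position 1, array becomes [28, 28, 38, 37, 30, 18, 37, 26, 29]
arr[5]=18 <= 29: swap with position 2, array becomes [28, 28, 18, 37, 30, 38, 37, 26, 29]
arr[6]=37 > 29: no swap
arr[7]=26 <= 29: swap with position 3, array becomes [28, 28, 18, 26, 30, 38, 37, 37, 29]

Place pivot at position 4: [28, 28, 18, 26, 29, 38, 37, 37, 30]
Pivot position: 4

After partitioning with pivot 29, the array becomes [28, 28, 18, 26, 29, 38, 37, 37, 30]. The pivot is placed at index 4. All elements to the left of the pivot are <= 29, and all elements to the right are > 29.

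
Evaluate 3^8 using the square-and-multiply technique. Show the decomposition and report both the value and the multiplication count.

Computing 3^8 by squaring (build up from 3^1; each line after the first costs one multiplication):

3^1 = 3
3^2 = (3^1)^2 = 3^2 = 9
3^4 = (3^2)^2 = 9^2 = 81
3^8 = (3^4)^2 = 81^2 = 6561

Result: 6561
Multiplications needed: 3 (3 lines after 3^1)

3^8 = 6561. Using exponentiation by squaring, this requires 3 multiplications. The key idea: if the exponent is even, square the half-power; if odd, multiply by the base once.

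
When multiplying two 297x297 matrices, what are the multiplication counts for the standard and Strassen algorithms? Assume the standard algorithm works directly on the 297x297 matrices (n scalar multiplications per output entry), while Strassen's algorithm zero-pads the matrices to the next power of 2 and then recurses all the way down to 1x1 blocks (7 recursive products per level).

Matrix multiplication for 297x297 matrices:

Strassen's algorithm requires power-of-2 dimensions. Pad 297x297 to 512x512 (next power of 2).

Standard algorithm: 297^3 = 26198073 multiplications
Strassen's algorithm: 7^(log2(512)) = 7^9 = 40353607 multiplications
Difference: 26198073 - 40353607 = -14155534 (Strassen uses MORE here due to padding overhead — for small or just-over-power-of-2 n, padding can outweigh the per-level savings)

Standard: 26198073 multiplications (297^3). Strassen: 40353607 multiplications (7^9, after padding to 512x512). Strassen reduces 8 recursive multiplications to 7 at each level.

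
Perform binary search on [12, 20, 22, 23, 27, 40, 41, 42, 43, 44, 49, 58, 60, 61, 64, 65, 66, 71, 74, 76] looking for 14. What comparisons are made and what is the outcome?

Binary search for 14 in [12, 20, 22, 23, 27, 40, 41, 42, 43, 44, 49, 58, 60, 61, 64, 65, 66, 71, 74, 76]:

lo=0, hi=19, mid=9, arr[mid]=44 -> 44 > 14, search left half
lo=0, hi=8, mid=4, arr[mid]=27 -> 27 > 14, search left half
lo=0, hi=3, mid=1, arr[mid]=20 -> 20 > 14, search left half
lo=0, hi=0, mid=0, arr[mid]=12 -> 12 < 14, search right half
lo=1 > hi=0, target 14 not found

Binary search determines that 14 is not in the array after 4 comparisons. The search space was exhausted without finding the target.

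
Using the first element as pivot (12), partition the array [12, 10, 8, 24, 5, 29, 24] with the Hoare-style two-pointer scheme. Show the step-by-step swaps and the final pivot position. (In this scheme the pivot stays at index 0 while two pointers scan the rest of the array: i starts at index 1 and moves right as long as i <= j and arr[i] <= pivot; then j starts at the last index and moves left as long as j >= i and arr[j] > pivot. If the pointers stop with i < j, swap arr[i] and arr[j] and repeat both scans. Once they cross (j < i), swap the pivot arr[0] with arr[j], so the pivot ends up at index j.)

Hoare-style two-pointer partition with pivot = 12:

Initial array: [12, 10, 8, 24, 5, 29, 24]

Pointers start at i = 1, j = 6.
i stops at index 3 (arr[3]=24 > 12), j stops at index 4 (arr[4]=5 <= 12): swap arr[3] and arr[4], array becomes [12, 10, 8, 5, 24, 29, 24]
i ends at 4, j ends at 3: the pointers have crossed (j < i), so scanning stops.

Swap pivot arr[0] with arr[3] to place pivot at position 3: [5, 10, 8, 12, 24, 29, 24]
Pivot position: 3

After partitioning with pivot 12, the array becomes [5, 10, 8, 12, 24, 29, 24]. The pivot is placed at index 3. All elements to the left of the pivot are <= 12, and all elements to the right are > 12.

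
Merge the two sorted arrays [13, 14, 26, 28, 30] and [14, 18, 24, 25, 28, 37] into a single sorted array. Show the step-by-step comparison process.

Merging process:

Compare 13 vs 14: take 13 from left. Merged: [13]
Compare 14 vs 14: take 14 from left. Merged: [13, 14]
Compare 26 vs 14: take 14 from right. Merged: [13, 14, 14]
Compare 26 vs 18: take 18 from right. Merged: [13, 14, 14, 18]
Compare 26 vs 24: take 24 from right. Merged: [13, 14, 14, 18, 24]
Compare 26 vs 25: take 25 from right. Merged: [13, 14, 14, 18, 24, 25]
Compare 26 vs 28: take 26 from left. Merged: [13, 14, 14, 18, 24, 25, 26]
Compare 28 vs 28: take 28 from left. Merged: [13, 14, 14, 18, 24, 25, 26, 28]
Compare 30 vs 28: take 28 from right. Merged: [13, 14, 14, 18, 24, 25, 26, 28, 28]
Compare 30 vs 37: take 30 from left. Merged: [13, 14, 14, 18, 24, 25, 26, 28, 28, 30]
Append remaining from right: [37]. Merged: [13, 14, 14, 18, 24, 25, 26, 28, 28, 30, 37]

Final merged array: [13, 14, 14, 18, 24, 25, 26, 28, 28, 30, 37]
Total comparisons: 10

The merged array is [13, 14, 14, 18, 24, 25, 26, 28, 28, 30, 37], requiring 10 comparisons. The merge step runs in O(n) time where n is the total number of elements.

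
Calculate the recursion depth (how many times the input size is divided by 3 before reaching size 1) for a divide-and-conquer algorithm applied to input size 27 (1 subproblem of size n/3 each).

For divide and conquer with division factor 3:

Problem sizes at each level:
Level 0: 27
Level 1: 9
Level 2: 3
Level 3: 1

The root is level 0 and the size-1 base case is level 3 (the tree spans levels 0 through 3, i.e. 4 levels counting the root), so the depth is the number of divisions: log_3(27) = 3

The recursion tree depth is log_3(27) = 3. At each level, the problem size is divided by 3, so it takes 3 divisions to reduce to a base case of size 1. The algorithm makes 1 recursive call at each level.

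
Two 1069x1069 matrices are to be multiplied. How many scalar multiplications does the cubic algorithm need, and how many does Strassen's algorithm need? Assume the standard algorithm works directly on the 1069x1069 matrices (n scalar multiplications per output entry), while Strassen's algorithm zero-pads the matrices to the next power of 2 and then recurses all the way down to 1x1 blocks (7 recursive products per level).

Matrix multiplication for 1069x1069 matrices:

Strassen's algorithm requires power-of-2 dimensions. Pad 1069x1069 to 2048x2048 (next power of 2).

Standard algorithm: 1069^3 = 1221611509 multiplications
Strassen's algorithm: 7^(log2(2048)) = 7^11 = 1977326743 multiplications
Difference: 1221611509 - 1977326743 = -755715234 (Strassen uses MORE here due to padding overhead — for small or just-over-power-of-2 n, padding can outweigh the per-level savings)

Standard: 1221611509 multiplications (1069^3). Strassen: 1977326743 multiplications (7^11, after padding to 2048x2048). Strassen reduces 8 recursive multiplications to 7 at each level.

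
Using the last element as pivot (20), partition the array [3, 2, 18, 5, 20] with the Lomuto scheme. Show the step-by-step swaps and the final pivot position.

Lomuto partition with pivot = 20:

Initial array: [3, 2, 18, 5, 20]

arr[0]=3 <= 20: swap with position 0, array becomes [3, 2, 18, 5, 20]
arr[1]=2 <= 20: swap with position 1, array becomes [3, 2, 18, 5, 20]
arr[2]=18 <= 20: swap with position 2, array becomes [3, 2, 18, 5, 20]
arr[3]=5 <= 20: swap with position 3, array becomes [3, 2, 18, 5, 20]

Place pivot at position 4: [3, 2, 18, 5, 20]
Pivot position: 4

After partitioning with pivot 20, the array becomes [3, 2, 18, 5, 20]. The pivot is placed at index 4. All elements to the left of the pivot are <= 20, and all elements to the right are > 20.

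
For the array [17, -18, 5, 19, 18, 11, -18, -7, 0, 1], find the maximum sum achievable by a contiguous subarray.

Using Kadane's algorithm on [17, -18, 5, 19, 18, 11, -18, -7, 0, 1]:

Scanning through the array:
Position 1 (value -18): max_ending_here = -1, max_so_far = 17
Position 2 (value 5): max_ending_here = 5, max_so_far = 17
Position 3 (value 19): max_ending_here = 24, max_so_far = 24
Position 4 (value 18): max_ending_here = 42, max_so_far = 42
Position 5 (value 11): max_ending_here = 53, max_so_far = 53
Position 6 (value -18): max_ending_here = 35, max_so_far = 53
Position 7 (value -7): max_ending_here = 28, max_so_far = 53
Position 8 (value 0): max_ending_here = 28, max_so_far = 53
Position 9 (value 1): max_ending_here = 29, max_so_far = 53

Maximum subarray: [5, 19, 18, 11]
Maximum sum: 53

The maximum subarray is [5, 19, 18, 11] with sum 53. This subarray runs from index 2 to index 5.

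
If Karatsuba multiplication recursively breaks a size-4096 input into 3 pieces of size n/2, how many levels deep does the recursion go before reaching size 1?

For divide and conquer with division factor 2:

Problem sizes at each level:
Level 0: 4096
Level 1: 2048
Level 2: 1024
Level 3: 512
Level 4: 256
Level 5: 128
Level 6: 64
Level 7: 32
Level 8: 16
Level 9: 8
Level 10: 4
Level 11: 2
Level 12: 1

The root is level 0 and the size-1 base case is level 12 (the tree spans levels 0 through 12, i.e. 13 levels counting the root), so the depth is the number of divisions: log_2(4096) = 12

The recursion tree depth is log_2(4096) = 12. At each level, the problem size is divided by 2, so it takes 12 divisions to reduce to a base case of size 1. The algorithm makes 3 recursive calls at each level.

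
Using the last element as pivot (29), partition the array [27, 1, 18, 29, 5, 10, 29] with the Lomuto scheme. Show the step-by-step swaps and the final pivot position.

Lomuto partition with pivot = 29:

Initial array: [27, 1, 18, 29, 5, 10, 29]

arr[0]=27 <= 29: swap with position 0, array becomes [27, 1, 18, 29, 5, 10, 29]
arr[1]=1 <= 29: swap with position 1, array becomes [27, 1, 18, 29, 5, 10, 29]
arr[2]=18 <= 29: swap with position 2, array becomes [27, 1, 18, 29, 5, 10, 29]
arr[3]=29 <= 29: swap with position 3, array becomes [27, 1, 18, 29, 5, 10, 29]
arr[4]=5 <= 29: swap with position 4, array becomes [27, 1, 18, 29, 5, 10, 29]
arr[5]=10 <= 29: swap with position 5, array becomes [27, 1, 18, 29, 5, 10, 29]

Place pivot at position 6: [27, 1, 18, 29, 5, 10, 29]
Pivot position: 6

After partitioning with pivot 29, the array becomes [27, 1, 18, 29, 5, 10, 29]. The pivot is placed at index 6. All elements to the left of the pivot are <= 29, and all elements to the right are > 29.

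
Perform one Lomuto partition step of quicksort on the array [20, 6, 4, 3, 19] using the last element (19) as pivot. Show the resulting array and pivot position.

Lomuto partition with pivot = 19:

Initial array: [20, 6, 4, 3, 19]

arr[0]=20 > 19: no swap
arr[1]=6 <= 19: swap with position 0, array becomes [6, 20, 4, 3, 19]
arr[2]=4 <= 19: swap with position 1, array becomes [6, 4, 20, 3, 19]
arr[3]=3 <= 19: swap with position 2, array becomes [6, 4, 3, 20, 19]

Place pivot at position 3: [6, 4, 3, 19, 20]
Pivot position: 3

After partitioning with pivot 19, the array becomes [6, 4, 3, 19, 20]. The pivot is placed at index 3. All elements to the left of the pivot are <= 19, and all elements to the right are > 19.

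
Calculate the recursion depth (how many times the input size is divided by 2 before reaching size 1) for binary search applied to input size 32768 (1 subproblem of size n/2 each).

For divide and conquer with division factor 2:

Problem sizes at each level:
Level 0: 32768
Level 1: 16384
Level 2: 8192
Level 3: 4096
Level 4: 2048
Level 5: 1024
Level 6: 512
Level 7: 256
Level 8: 128
Level 9: 64
Level 10: 32
Level 11: 16
Level 12: 8
Level 13: 4
Level 14: 2
Level 15: 1

The root is level 0 and the size-1 base case is level 15 (the tree spans levels 0 through 15, i.e. 16 levels counting the root), so the depth is the number of divisions: log_2(32768) = 15

The recursion tree depth is log_2(32768) = 15. At each level, the problem size is divided by 2, so it takes 15 divisions to reduce to a base case of size 1. The algorithm makes 1 recursive call at each level.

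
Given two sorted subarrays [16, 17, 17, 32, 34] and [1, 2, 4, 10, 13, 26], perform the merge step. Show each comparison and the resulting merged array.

Merging process:

Compare 16 vs 1: take 1 from right. Merged: [1]
Compare 16 vs 2: take 2 from right. Merged: [1, 2]
Compare 16 vs 4: take 4 from right. Merged: [1, 2, 4]
Compare 16 vs 10: take 10 from right. Merged: [1, 2, 4, 10]
Compare 16 vs 13: take 13 from right. Merged: [1, 2, 4, 10, 13]
Compare 16 vs 26: take 16 from left. Merged: [1, 2, 4, 10, 13, 16]
Compare 17 vs 26: take 17 from left. Merged: [1, 2, 4, 10, 13, 16, 17]
Compare 17 vs 26: take 17 from left. Merged: [1, 2, 4, 10, 13, 16, 17, 17]
Compare 32 vs 26: take 26 from right. Merged: [1, 2, 4, 10, 13, 16, 17, 17, 26]
Append remaining from left: [32, 34]. Merged: [1, 2, 4, 10, 13, 16, 17, 17, 26, 32, 34]

Final merged array: [1, 2, 4, 10, 13, 16, 17, 17, 26, 32, 34]
Total comparisons: 9

The merged array is [1, 2, 4, 10, 13, 16, 17, 17, 26, 32, 34], requiring 9 comparisons. The merge step runs in O(n) time where n is the total number of elements.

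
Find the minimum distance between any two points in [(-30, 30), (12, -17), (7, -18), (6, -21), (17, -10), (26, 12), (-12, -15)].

Computing all pairwise distances among 7 points:

d((-30, 30), (12, -17)) = 63.0317
d((-30, 30), (7, -18)) = 60.6053
d((-30, 30), (6, -21)) = 62.426
d((-30, 30), (17, -10)) = 61.7171
d((-30, 30), (26, 12)) = 58.8218
d((-30, 30), (-12, -15)) = 48.4665
d((12, -17), (7, -18)) = 5.099
d((12, -17), (6, -21)) = 7.2111
d((12, -17), (17, -10)) = 8.6023
d((12, -17), (26, 12)) = 32.2025
d((12, -17), (-12, -15)) = 24.0832
d((7, -18), (6, -21)) = 3.1623 <-- minimum
d((7, -18), (17, -10)) = 12.8062
d((7, -18), (26, 12)) = 35.5106
d((7, -18), (-12, -15)) = 19.2354
d((6, -21), (17, -10)) = 15.5563
d((6, -21), (26, 12)) = 38.5876
d((6, -21), (-12, -15)) = 18.9737
d((17, -10), (26, 12)) = 23.7697
d((17, -10), (-12, -15)) = 29.4279
d((26, 12), (-12, -15)) = 46.6154

Closest pair: (7, -18) and (6, -21) with distance 3.1623

The closest pair is (7, -18) and (6, -21) with Euclidean distance 3.1623. For 7 points, brute-force pairwise comparison is shown above. For large n, the divide-and-conquer algorithm (sort by x, recurse on halves, check the dividing strip) achieves O(n log n).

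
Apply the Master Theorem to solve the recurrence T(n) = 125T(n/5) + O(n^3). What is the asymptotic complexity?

Master Theorem for T(n) = 125T(n/5) + O(n^3):

a = 125, b = 5, c = 3
log_b(a) = log_5(125) = 3.0000

Case 2: c = 3 = log_5(125) = 3.0000
T(n) = O(n^3 log n) = O(n^3 log n)

For T(n) = 125T(n/5) + O(n^3): log_5(125) = 3.0000. This is Case 2 of the Master Theorem (c = log_b(a), equal work at all levels), giving O(n^3 log n).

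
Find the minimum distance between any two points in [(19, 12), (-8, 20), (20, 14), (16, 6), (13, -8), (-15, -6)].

Computing all pairwise distances among 6 points:

d((19, 12), (-8, 20)) = 28.1603
d((19, 12), (20, 14)) = 2.2361 <-- minimum
d((19, 12), (16, 6)) = 6.7082
d((19, 12), (13, -8)) = 20.8806
d((19, 12), (-15, -6)) = 38.4708
d((-8, 20), (20, 14)) = 28.6356
d((-8, 20), (16, 6)) = 27.7849
d((-8, 20), (13, -8)) = 35.0
d((-8, 20), (-15, -6)) = 26.9258
d((20, 14), (16, 6)) = 8.9443
d((20, 14), (13, -8)) = 23.0868
d((20, 14), (-15, -6)) = 40.3113
d((16, 6), (13, -8)) = 14.3178
d((16, 6), (-15, -6)) = 33.2415
d((13, -8), (-15, -6)) = 28.0713

Closest pair: (19, 12) and (20, 14) with distance 2.2361

The closest pair is (19, 12) and (20, 14) with Euclidean distance 2.2361. For 6 points, brute-force pairwise comparison is shown above. For large n, the divide-and-conquer algorithm (sort by x, recurse on halves, check the dividing strip) achieves O(n log n).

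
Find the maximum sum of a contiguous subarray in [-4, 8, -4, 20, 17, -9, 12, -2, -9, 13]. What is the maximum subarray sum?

Using Kadane's algorithm on [-4, 8, -4, 20, 17, -9, 12, -2, -9, 13]:

Scanning through the array:
Position 1 (value 8): max_ending_here = 8, max_so_far = 8
Position 2 (value -4): max_ending_here = 4, max_so_far = 8
Position 3 (value 20): max_ending_here = 24, max_so_far = 24
Position 4 (value 17): max_ending_here = 41, max_so_far = 41
Position 5 (value -9): max_ending_here = 32, max_so_far = 41
Position 6 (value 12): max_ending_here = 44, max_so_far = 44
Position 7 (value -2): max_ending_here = 42, max_so_far = 44
Position 8 (value -9): max_ending_here = 33, max_so_far = 44
Position 9 (value 13): max_ending_here = 46, max_so_far = 46

Maximum subarray: [8, -4, 20, 17, -9, 12, -2, -9, 13]
Maximum sum: 46

The maximum subarray is [8, -4, 20, 17, -9, 12, -2, -9, 13] with sum 46. This subarray runs from index 1 to index 9.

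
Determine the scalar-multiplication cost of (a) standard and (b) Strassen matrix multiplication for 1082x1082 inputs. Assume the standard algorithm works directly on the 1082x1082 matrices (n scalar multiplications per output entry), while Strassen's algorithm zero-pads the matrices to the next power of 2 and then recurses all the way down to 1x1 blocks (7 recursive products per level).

Matrix multiplication for 1082x1082 matrices:

Strassen's algorithm requires power-of-2 dimensions. Pad 1082x1082 to 2048x2048 (next power of 2).

Standard algorithm: 1082^3 = 1266723368 multiplications
Strassen's algorithm: 7^(log2(2048)) = 7^11 = 1977326743 multiplications
Difference: 1266723368 - 1977326743 = -710603375 (Strassen uses MORE here due to padding overhead — for small or just-over-power-of-2 n, padding can outweigh the per-level savings)

Standard: 1266723368 multiplications (1082^3). Strassen: 1977326743 multiplications (7^11, after padding to 2048x2048). Strassen reduces 8 recursive multiplications to 7 at each level.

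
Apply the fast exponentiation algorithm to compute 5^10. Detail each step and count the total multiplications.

Computing 5^10 by squaring (build up from 5^1; each line after the first costs one multiplication):

5^1 = 5
5^2 = (5^1)^2 = 5^2 = 25
5^4 = (5^2)^2 = 25^2 = 625
5^5 = 5 * 5^4 = 5 * 625 = 3125
5^10 = (5^5)^2 = 3125^2 = 9765625

Result: 9765625
Multiplications needed: 4 (4 lines after 5^1)

5^10 = 9765625. Using exponentiation by squaring, this requires 4 multiplications. The key idea: if the exponent is even, square the half-power; if odd, multiply by the base once.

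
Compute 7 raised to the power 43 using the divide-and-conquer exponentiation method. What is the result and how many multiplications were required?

Computing 7^43 by squaring (build up from 7^1; each line after the first costs one multiplication):

7^1 = 7
7^2 = (7^1)^2 = 7^2 = 49
7^4 = (7^2)^2 = 49^2 = 2401
7^5 = 7 * 7^4 = 7 * 2401 = 16807
7^10 = (7^5)^2 = 16807^2 = 282475249
7^20 = (7^10)^2 = 282475249^2 = 79792266297612001
7^21 = 7 * 7^20 = 7 * 79792266297612001 = 558545864083284007
7^42 = (7^21)^2 = 558545864083284007^2 = 311973482284542371301330321821976049
7^43 = 7 * 7^42 = 7 * 311973482284542371301330321821976049 = 2183814375991796599109312252753832343

Result: 2183814375991796599109312252753832343
Multiplications needed: 8 (8 lines after 7^1)

7^43 = 2183814375991796599109312252753832343. Using exponentiation by squaring, this requires 8 multiplications. The key idea: if the exponent is even, square the half-power; if odd, multiply by the base once.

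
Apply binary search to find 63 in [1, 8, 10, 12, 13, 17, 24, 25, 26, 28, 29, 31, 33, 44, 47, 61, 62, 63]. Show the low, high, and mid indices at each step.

Binary search for 63 in [1, 8, 10, 12, 13, 17, 24, 25, 26, 28, 29, 31, 33, 44, 47, 61, 62, 63]:

lo=0, hi=17, mid=8, arr[mid]=26 -> 26 < 63, search right half
lo=9, hi=17, mid=13, arr[mid]=44 -> 44 < 63, search right half
lo=14, hi=17, mid=15, arr[mid]=61 -> 61 < 63, search right half
lo=16, hi=17, mid=16, arr[mid]=62 -> 62 < 63, search right half
lo=17, hi=17, mid=17, arr[mid]=63 -> Found target at index 17!

Binary search finds 63 at index 17 after 5 comparisons. The search repeatedly halves the search space by comparing with the middle element.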